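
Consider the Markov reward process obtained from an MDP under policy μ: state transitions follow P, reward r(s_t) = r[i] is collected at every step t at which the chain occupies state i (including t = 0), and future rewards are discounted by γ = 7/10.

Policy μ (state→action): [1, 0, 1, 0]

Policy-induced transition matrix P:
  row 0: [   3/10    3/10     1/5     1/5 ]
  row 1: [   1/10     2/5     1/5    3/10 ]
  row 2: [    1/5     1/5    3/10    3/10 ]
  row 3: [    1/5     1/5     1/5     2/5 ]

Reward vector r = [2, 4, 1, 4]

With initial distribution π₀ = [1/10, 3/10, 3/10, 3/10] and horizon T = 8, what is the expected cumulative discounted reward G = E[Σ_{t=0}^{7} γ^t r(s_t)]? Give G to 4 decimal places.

t=0: π = [0.1000, 0.3000, 0.3000, 0.3000], E[r] = 2.9000, γ^t·E[r] = 2.900000, running G = 2.900000
t=1: π = [0.1800, 0.2700, 0.2300, 0.3200], E[r] = 2.9500, γ^t·E[r] = 2.065000, running G = 4.965000
t=2: π = [0.1910, 0.2720, 0.2230, 0.3140], E[r] = 2.9490, γ^t·E[r] = 1.445010, running G = 6.410010
t=3: π = [0.1919, 0.2735, 0.2223, 0.3123], E[r] = 2.9493, γ^t·E[r] = 1.011610, running G = 7.421620
t=4: π = [0.1918, 0.2739, 0.2222, 0.3120], E[r] = 2.9496, γ^t·E[r] = 0.708206, running G = 8.129826
t=5: π = [0.1918, 0.2740, 0.2222, 0.3120], E[r] = 2.9497, γ^t·E[r] = 0.495763, running G = 8.625589
t=6: π = [0.1918, 0.2740, 0.2222, 0.3120], E[r] = 2.9498, γ^t·E[r] = 0.347037, running G = 8.972626
t=7: π = [0.1918, 0.2740, 0.2222, 0.3120], E[r] = 2.9498, γ^t·E[r] = 0.242926, running G = 9.215552

G = 9.2156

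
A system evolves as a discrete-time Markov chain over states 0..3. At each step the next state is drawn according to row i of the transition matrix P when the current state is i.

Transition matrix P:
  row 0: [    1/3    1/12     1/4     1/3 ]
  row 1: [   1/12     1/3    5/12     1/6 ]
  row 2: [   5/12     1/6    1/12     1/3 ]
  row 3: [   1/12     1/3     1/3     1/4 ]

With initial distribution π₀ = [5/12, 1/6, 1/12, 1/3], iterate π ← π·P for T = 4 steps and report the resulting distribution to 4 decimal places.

t=0: π = [0.4167, 0.1667, 0.0833, 0.3333]
t=1: π = [0.2153, 0.2153, 0.2917, 0.2778]
t=2: π = [0.2344, 0.2309, 0.2604, 0.2743]
t=3: π = [0.2287, 0.2313, 0.2679, 0.2720]
t=4: π = [0.2298, 0.2315, 0.2666, 0.2721]

π = [0.2298, 0.2315, 0.2666, 0.2721]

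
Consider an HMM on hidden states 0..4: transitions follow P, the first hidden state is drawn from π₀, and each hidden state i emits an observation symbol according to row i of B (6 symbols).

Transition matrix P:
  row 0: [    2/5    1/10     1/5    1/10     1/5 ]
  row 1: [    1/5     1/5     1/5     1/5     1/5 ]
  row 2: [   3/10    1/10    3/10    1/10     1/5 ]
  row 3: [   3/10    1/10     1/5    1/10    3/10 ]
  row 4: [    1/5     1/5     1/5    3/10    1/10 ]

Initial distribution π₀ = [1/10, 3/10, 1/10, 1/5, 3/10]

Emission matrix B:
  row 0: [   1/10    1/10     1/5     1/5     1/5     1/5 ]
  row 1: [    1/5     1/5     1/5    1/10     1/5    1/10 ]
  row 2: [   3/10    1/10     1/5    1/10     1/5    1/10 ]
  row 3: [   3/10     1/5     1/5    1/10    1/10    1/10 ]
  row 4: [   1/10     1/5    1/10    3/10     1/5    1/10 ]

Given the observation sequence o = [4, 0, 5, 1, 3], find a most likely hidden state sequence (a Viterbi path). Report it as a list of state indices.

t=0: δ = [2.000e-02, 6.000e-02, 2.000e-02, 2.000e-02, 6.000e-02]  (obs o_0=4)
t=1: δ = [1.200e-03, 2.400e-03, 3.600e-03, 5.400e-03, 1.200e-03]  ψ = [1, 1, 1, 4, 1]  (obs o_1=0)
t=2: δ = [3.240e-04, 5.400e-05, 1.080e-04, 5.400e-05, 1.620e-04]  ψ = [3, 3, 2, 3, 3]  (obs o_2=5)
t=3: δ = [1.296e-05, 6.480e-06, 6.480e-06, 9.720e-06, 1.296e-05]  ψ = [0, 0, 0, 4, 0]  (obs o_3=1)
t=4: δ = [1.037e-06, 2.592e-07, 2.592e-07, 3.888e-07, 8.748e-07]  ψ = [0, 4, 0, 4, 3]  (obs o_4=3)
backtrack: best end state = 0; path = [4, 3, 0, 0, 0]

path = [4, 3, 0, 0, 0]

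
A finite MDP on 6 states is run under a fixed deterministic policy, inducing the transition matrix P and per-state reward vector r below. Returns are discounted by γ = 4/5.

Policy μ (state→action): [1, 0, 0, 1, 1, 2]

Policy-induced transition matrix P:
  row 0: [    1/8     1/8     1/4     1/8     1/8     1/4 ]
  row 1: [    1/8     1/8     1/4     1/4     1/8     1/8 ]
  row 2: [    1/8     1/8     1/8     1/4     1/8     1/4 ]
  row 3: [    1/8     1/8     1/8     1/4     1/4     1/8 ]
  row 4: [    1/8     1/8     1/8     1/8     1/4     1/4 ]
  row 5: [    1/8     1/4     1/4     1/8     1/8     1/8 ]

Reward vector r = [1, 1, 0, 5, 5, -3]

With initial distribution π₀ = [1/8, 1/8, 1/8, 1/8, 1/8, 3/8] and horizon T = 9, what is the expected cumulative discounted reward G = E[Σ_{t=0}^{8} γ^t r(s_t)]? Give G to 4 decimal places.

t=0: π = [0.1250, 0.1250, 0.1250, 0.1250, 0.1250, 0.3750], E[r] = 0.3750, γ^t·E[r] = 0.375000, running G = 0.375000
t=1: π = [0.1250, 0.1719, 0.2031, 0.1719, 0.1563, 0.1719], E[r] = 1.4219, γ^t·E[r] = 1.137500, running G = 1.512500
t=2: π = [0.1250, 0.1465, 0.1836, 0.1934, 0.1660, 0.1855], E[r] = 1.5117, γ^t·E[r] = 0.967500, running G = 2.480000
t=3: π = [0.1250, 0.1482, 0.1821, 0.1904, 0.1699, 0.1843], E[r] = 1.5220, γ^t·E[r] = 0.779250, running G = 3.259250
t=4: π = [0.1250, 0.1480, 0.1822, 0.1901, 0.1700, 0.1846], E[r] = 1.5198, γ^t·E[r] = 0.622525, running G = 3.881775
t=5: π = [0.1250, 0.1481, 0.1822, 0.1900, 0.1700, 0.1847], E[r] = 1.5194, γ^t·E[r] = 0.497879, running G = 4.379654
t=6: π = [0.1250, 0.1481, 0.1822, 0.1900, 0.1700, 0.1847], E[r] = 1.5194, γ^t·E[r] = 0.398292, running G = 4.777946
t=7: π = [0.1250, 0.1481, 0.1822, 0.1900, 0.1700, 0.1847], E[r] = 1.5194, γ^t·E[r] = 0.318634, running G = 5.096580
t=8: π = [0.1250, 0.1481, 0.1822, 0.1900, 0.1700, 0.1847], E[r] = 1.5194, γ^t·E[r] = 0.254907, running G = 5.351487

G = 5.3515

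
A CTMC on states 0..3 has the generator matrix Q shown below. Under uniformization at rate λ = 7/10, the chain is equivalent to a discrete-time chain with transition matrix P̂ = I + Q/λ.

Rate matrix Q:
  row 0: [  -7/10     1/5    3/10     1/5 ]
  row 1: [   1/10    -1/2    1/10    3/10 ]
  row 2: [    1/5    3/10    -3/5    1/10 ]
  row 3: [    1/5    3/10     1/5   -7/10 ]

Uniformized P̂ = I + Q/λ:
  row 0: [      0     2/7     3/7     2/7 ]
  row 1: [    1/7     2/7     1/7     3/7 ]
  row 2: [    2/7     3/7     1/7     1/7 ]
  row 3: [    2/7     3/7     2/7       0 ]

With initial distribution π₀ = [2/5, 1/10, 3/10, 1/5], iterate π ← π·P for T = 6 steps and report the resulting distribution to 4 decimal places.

π = [0.1832, 0.3522, 0.2288, 0.2358]

t=0: π = [0.4000, 0.1000, 0.3000, 0.2000]
t=1: π = [0.1571, 0.3571, 0.2857, 0.2000]
t=2: π = [0.1898, 0.3551, 0.2163, 0.2388]
t=3: π = [0.1808, 0.3507, 0.2312, 0.2373]
t=4: π = [0.1840, 0.3526, 0.2284, 0.2350]
t=5: π = [0.1828, 0.3519, 0.2290, 0.2363]
t=6: π = [0.1832, 0.3522, 0.2288, 0.2358]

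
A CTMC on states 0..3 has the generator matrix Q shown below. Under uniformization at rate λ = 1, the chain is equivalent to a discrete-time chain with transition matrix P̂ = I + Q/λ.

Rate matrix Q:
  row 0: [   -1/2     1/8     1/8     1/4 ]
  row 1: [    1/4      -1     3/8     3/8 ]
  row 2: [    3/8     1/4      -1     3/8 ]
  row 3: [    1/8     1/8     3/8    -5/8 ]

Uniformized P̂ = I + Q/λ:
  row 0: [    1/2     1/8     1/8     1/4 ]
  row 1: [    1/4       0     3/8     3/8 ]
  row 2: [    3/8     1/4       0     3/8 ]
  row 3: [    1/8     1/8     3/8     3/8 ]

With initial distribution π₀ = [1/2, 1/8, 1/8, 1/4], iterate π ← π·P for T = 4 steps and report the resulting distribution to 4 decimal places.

t=0: π = [0.5000, 0.1250, 0.1250, 0.2500]
t=1: π = [0.3594, 0.1250, 0.2031, 0.3125]
t=2: π = [0.3262, 0.1348, 0.2090, 0.3301]
t=3: π = [0.3164, 0.1343, 0.2151, 0.3342]
t=4: π = [0.3142, 0.1351, 0.2152, 0.3354]

π = [0.3142, 0.1351, 0.2152, 0.3354]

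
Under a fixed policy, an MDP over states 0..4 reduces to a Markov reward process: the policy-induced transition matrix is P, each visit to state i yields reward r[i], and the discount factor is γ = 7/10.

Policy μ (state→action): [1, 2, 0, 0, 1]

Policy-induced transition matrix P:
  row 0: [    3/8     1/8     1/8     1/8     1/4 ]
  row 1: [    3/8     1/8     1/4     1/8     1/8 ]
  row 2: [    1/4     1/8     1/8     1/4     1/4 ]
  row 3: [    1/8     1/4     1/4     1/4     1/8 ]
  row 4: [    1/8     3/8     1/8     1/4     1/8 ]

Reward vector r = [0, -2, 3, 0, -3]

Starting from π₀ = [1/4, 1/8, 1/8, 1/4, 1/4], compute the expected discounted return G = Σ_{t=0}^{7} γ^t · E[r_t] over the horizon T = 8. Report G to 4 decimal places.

G = -1.5035

t=0: π = [0.2500, 0.1250, 0.1250, 0.2500, 0.2500], E[r] = -0.6250, γ^t·E[r] = -0.625000, running G = -0.625000
t=1: π = [0.2344, 0.2188, 0.1719, 0.2031, 0.1719], E[r] = -0.4375, γ^t·E[r] = -0.306250, running G = -0.931250
t=2: π = [0.2598, 0.1934, 0.1777, 0.1934, 0.1758], E[r] = -0.3809, γ^t·E[r] = -0.186621, running G = -1.117871
t=3: π = [0.2605, 0.1931, 0.1733, 0.1934, 0.1797], E[r] = -0.4053, γ^t·E[r] = -0.139009, running G = -1.256880
t=4: π = [0.2601, 0.1941, 0.1733, 0.1933, 0.1792], E[r] = -0.4059, γ^t·E[r] = -0.097467, running G = -1.354347
t=5: π = [0.2602, 0.1940, 0.1734, 0.1932, 0.1792], E[r] = -0.4052, γ^t·E[r] = -0.068100, running G = -1.422447
t=6: π = [0.2602, 0.1939, 0.1734, 0.1932, 0.1792], E[r] = -0.4053, γ^t·E[r] = -0.047684, running G = -1.470130
t=7: π = [0.2602, 0.1940, 0.1734, 0.1932, 0.1792], E[r] = -0.4053, γ^t·E[r] = -0.033380, running G = -1.503511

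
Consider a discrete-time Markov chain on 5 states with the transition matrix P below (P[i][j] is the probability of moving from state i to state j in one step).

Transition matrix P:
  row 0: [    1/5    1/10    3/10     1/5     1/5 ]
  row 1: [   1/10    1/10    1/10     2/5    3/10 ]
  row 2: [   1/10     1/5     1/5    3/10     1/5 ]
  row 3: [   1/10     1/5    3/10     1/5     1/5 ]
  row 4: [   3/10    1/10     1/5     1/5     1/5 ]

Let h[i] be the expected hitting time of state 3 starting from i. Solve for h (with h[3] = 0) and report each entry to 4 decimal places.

h = [4.0367, 3.3201, 3.6046, 0.0000, 4.0799]

First-step conditioning: h[3] = 0; for i ≠ 3, h[i] = 1 + Σ_k P[i][k]·h[k].
  h[0] = 1 + 1/5·h[0] + 1/10·h[1] + 3/10·h[2] + 1/5·h[4]
  h[1] = 1 + 1/10·h[0] + 1/10·h[1] + 1/10·h[2] + 3/10·h[4]
  h[2] = 1 + 1/10·h[0] + 1/5·h[1] + 1/5·h[2] + 1/5·h[4]
  h[4] = 1 + 3/10·h[0] + 1/10·h[1] + 1/5·h[2] + 1/5·h[4]
Solving the 4×4 linear system over states ≠ 3 gives exactly h = [11210/2777, 9220/2777, 10010/2777, 0, 11330/2777] (h[3] = 0 is the target).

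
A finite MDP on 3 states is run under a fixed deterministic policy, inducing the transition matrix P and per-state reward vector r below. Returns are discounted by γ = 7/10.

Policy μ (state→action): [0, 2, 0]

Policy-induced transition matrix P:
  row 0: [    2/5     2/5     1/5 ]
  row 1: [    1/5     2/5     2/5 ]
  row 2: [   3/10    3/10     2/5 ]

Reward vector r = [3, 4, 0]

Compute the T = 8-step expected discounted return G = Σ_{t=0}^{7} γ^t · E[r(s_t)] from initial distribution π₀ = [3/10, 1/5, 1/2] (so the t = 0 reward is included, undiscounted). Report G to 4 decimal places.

G = 6.7115

t=0: π = [0.3000, 0.2000, 0.5000], E[r] = 1.7000, γ^t·E[r] = 1.700000, running G = 1.700000
t=1: π = [0.3100, 0.3500, 0.3400], E[r] = 2.3300, γ^t·E[r] = 1.631000, running G = 3.331000
t=2: π = [0.2960, 0.3660, 0.3380], E[r] = 2.3520, γ^t·E[r] = 1.152480, running G = 4.483480
t=3: π = [0.2930, 0.3662, 0.3408], E[r] = 2.3438, γ^t·E[r] = 0.803923, running G = 5.287403
t=4: π = [0.2927, 0.3659, 0.3414], E[r] = 2.3417, γ^t·E[r] = 0.562247, running G = 5.849650
t=5: π = [0.2927, 0.3659, 0.3415], E[r] = 2.3415, γ^t·E[r] = 0.393531, running G = 6.243181
t=6: π = [0.2927, 0.3659, 0.3415], E[r] = 2.3415, γ^t·E[r] = 0.275470, running G = 6.518651
t=7: π = [0.2927, 0.3659, 0.3415], E[r] = 2.3415, γ^t·E[r] = 0.192830, running G = 6.711481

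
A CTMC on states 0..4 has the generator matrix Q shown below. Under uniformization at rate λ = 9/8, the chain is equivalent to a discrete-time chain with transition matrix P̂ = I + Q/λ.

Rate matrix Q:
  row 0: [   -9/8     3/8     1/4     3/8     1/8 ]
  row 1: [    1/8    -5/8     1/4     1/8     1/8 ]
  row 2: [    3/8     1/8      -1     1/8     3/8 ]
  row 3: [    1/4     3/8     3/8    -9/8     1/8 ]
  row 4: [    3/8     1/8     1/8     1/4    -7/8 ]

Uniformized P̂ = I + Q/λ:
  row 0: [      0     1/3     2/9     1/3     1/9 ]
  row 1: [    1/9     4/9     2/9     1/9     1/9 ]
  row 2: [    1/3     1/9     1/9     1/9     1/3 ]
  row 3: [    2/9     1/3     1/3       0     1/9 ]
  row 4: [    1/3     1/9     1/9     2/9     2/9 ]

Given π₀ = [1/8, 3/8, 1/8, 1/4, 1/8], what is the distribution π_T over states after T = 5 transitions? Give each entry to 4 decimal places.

t=0: π = [0.1250, 0.3750, 0.1250, 0.2500, 0.1250]
t=1: π = [0.1806, 0.3194, 0.2222, 0.1250, 0.1528]
t=2: π = [0.1883, 0.2855, 0.1944, 0.1543, 0.1775]
t=3: π = [0.1900, 0.2824, 0.1980, 0.1555, 0.1740]
t=4: π = [0.1900, 0.2820, 0.1982, 0.1554, 0.1745]
t=5: π = [0.1901, 0.2819, 0.1981, 0.1554, 0.1745]

π = [0.1901, 0.2819, 0.1981, 0.1554, 0.1745]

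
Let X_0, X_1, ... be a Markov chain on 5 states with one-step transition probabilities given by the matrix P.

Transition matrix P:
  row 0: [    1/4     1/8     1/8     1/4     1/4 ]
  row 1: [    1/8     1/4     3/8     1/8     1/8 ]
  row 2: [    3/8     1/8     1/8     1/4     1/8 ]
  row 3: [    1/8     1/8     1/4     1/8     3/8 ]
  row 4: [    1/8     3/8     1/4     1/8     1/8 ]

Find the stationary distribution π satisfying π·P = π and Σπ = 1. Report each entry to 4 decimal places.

π = [0.2061, 0.1987, 0.2214, 0.1784, 0.1954]

Balance equations π_j = Σ_i π_i·P[i][j]:
  π_0 = 1/4·π_0 + 1/8·π_1 + 3/8·π_2 + 1/8·π_3 + 1/8·π_4
  π_1 = 1/8·π_0 + 1/4·π_1 + 1/8·π_2 + 1/8·π_3 + 3/8·π_4
  π_2 = 1/8·π_0 + 3/8·π_1 + 1/8·π_2 + 1/4·π_3 + 1/4·π_4
  π_3 = 1/4·π_0 + 1/8·π_1 + 1/4·π_2 + 1/8·π_3 + 1/8·π_4
  normalize: π_0 + π_1 + π_2 + π_3 + π_4 = 1
Solving the linear system gives exactly π = [499/2421, 481/2421, 536/2421, 48/269, 473/2421].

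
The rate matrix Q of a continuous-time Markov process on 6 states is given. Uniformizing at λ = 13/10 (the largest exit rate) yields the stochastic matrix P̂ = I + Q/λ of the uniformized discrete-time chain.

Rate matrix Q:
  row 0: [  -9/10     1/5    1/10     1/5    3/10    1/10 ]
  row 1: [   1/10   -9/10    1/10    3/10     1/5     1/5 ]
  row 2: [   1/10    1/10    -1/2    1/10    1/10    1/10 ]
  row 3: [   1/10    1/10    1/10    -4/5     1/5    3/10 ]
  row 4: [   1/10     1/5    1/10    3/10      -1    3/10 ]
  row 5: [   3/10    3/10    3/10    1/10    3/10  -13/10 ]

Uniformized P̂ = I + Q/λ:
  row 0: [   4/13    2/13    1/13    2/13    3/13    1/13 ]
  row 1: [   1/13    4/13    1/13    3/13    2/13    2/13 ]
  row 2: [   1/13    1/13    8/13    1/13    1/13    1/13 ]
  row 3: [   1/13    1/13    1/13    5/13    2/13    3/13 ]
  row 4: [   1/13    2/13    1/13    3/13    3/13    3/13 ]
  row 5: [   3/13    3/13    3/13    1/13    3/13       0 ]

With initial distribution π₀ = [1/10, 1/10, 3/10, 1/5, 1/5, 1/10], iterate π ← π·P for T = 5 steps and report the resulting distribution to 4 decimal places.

t=0: π = [0.1000, 0.1000, 0.3000, 0.2000, 0.2000, 0.1000]
t=1: π = [0.1154, 0.1385, 0.2538, 0.1923, 0.1615, 0.1385]
t=2: π = [0.1249, 0.1515, 0.2349, 0.1911, 0.1663, 0.1314]
t=3: π = [0.1259, 0.1545, 0.2236, 0.1942, 0.1683, 0.1335]
t=4: π = [0.1265, 0.1557, 0.2179, 0.1960, 0.1695, 0.1343]
t=5: π = [0.1268, 0.1563, 0.2149, 0.1970, 0.1702, 0.1348]

π = [0.1268, 0.1563, 0.2149, 0.1970, 0.1702, 0.1348]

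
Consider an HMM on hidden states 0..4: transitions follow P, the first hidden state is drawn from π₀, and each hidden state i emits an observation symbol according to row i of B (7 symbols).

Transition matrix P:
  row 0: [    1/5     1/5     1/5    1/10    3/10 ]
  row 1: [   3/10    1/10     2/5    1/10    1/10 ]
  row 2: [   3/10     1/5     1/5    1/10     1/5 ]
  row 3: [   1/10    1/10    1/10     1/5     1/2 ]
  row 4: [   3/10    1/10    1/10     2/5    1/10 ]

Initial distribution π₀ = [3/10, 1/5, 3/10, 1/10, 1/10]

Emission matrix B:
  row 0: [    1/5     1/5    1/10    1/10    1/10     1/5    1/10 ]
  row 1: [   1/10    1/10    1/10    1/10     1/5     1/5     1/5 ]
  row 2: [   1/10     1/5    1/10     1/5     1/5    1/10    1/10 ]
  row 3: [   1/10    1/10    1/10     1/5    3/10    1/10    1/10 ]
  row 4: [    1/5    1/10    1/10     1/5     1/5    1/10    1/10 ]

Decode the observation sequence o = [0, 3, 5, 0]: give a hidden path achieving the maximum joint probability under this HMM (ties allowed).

t=0: δ = [6.000e-02, 2.000e-02, 3.000e-02, 1.000e-02, 2.000e-02]  (obs o_0=0)
t=1: δ = [1.200e-03, 1.200e-03, 2.400e-03, 1.600e-03, 3.600e-03]  ψ = [0, 0, 0, 4, 0]  (obs o_1=3)
t=2: δ = [2.160e-04, 9.600e-05, 4.800e-05, 1.440e-04, 8.000e-05]  ψ = [4, 2, 1, 4, 3]  (obs o_2=5)
t=3: δ = [8.640e-06, 4.320e-06, 4.320e-06, 3.200e-06, 1.440e-05]  ψ = [0, 0, 0, 4, 3]  (obs o_3=0)
backtrack: best end state = 4; path = [0, 4, 3, 4]

path = [0, 4, 3, 4]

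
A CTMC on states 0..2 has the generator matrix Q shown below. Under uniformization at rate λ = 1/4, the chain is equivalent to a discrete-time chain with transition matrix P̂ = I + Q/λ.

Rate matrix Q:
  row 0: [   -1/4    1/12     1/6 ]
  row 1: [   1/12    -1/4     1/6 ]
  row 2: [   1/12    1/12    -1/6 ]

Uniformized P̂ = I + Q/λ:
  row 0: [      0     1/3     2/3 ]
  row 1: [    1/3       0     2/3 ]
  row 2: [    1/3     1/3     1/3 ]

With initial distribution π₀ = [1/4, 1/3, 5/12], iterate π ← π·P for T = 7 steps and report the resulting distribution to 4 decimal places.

t=0: π = [0.2500, 0.3333, 0.4167]
t=1: π = [0.2500, 0.2222, 0.5278]
t=2: π = [0.2500, 0.2593, 0.4907]
t=3: π = [0.2500, 0.2469, 0.5031]
t=4: π = [0.2500, 0.2510, 0.4990]
t=5: π = [0.2500, 0.2497, 0.5003]
t=6: π = [0.2500, 0.2501, 0.4999]
t=7: π = [0.2500, 0.2500, 0.5000]

π = [0.2500, 0.2500, 0.5000]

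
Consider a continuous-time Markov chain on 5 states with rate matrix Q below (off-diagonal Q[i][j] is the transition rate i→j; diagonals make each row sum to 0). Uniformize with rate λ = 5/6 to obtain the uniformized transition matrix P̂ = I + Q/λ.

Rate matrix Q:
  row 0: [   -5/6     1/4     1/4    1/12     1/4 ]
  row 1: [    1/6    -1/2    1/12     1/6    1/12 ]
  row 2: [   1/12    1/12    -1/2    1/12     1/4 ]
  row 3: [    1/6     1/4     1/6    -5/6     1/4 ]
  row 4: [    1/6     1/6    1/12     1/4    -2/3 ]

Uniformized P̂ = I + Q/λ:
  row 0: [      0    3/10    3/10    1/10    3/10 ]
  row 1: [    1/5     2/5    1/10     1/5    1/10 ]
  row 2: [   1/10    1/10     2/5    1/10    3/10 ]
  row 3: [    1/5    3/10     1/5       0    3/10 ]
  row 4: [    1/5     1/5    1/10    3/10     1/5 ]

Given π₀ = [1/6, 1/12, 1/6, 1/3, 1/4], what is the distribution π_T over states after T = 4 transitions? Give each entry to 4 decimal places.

π = [0.1493, 0.2619, 0.2078, 0.1561, 0.2250]

t=0: π = [0.1667, 0.0833, 0.1667, 0.3333, 0.2500]
t=1: π = [0.1500, 0.2500, 0.2167, 0.1250, 0.2583]
t=2: π = [0.1483, 0.2558, 0.2075, 0.1642, 0.2242]
t=3: π = [0.1496, 0.2617, 0.2083, 0.1540, 0.2264]
t=4: π = [0.1493, 0.2619, 0.2078, 0.1561, 0.2250]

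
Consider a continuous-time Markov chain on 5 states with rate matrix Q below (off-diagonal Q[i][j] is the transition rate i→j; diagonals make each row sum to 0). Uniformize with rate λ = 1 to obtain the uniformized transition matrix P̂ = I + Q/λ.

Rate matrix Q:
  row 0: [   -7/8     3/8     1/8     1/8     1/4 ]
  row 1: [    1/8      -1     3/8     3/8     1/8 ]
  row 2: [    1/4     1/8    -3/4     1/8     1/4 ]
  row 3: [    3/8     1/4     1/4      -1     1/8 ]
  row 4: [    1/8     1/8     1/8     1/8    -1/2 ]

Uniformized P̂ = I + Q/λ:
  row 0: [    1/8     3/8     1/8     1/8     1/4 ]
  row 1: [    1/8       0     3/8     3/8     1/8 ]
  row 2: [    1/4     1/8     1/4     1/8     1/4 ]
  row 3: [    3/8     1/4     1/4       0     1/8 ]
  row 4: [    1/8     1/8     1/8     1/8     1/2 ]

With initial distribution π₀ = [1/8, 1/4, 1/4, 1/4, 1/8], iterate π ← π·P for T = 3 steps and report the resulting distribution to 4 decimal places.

π = [0.1880, 0.1694, 0.2148, 0.1519, 0.2759]

t=0: π = [0.1250, 0.2500, 0.2500, 0.2500, 0.1250]
t=1: π = [0.2188, 0.1563, 0.2500, 0.1563, 0.2188]
t=2: π = [0.1953, 0.1797, 0.2148, 0.1445, 0.2656]
t=3: π = [0.1880, 0.1694, 0.2148, 0.1519, 0.2759]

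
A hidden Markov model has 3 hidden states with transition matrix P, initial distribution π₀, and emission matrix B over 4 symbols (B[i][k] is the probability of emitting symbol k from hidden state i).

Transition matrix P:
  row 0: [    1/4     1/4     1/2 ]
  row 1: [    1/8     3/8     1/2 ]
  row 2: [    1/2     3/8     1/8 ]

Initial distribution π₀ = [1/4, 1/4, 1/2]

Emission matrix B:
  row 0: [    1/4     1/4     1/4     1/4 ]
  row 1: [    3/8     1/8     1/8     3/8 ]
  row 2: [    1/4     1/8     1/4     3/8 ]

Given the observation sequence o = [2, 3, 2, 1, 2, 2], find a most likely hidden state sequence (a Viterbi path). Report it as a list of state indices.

path = [2, 1, 2, 0, 2, 0]

t=0: δ = [6.250e-02, 3.125e-02, 1.250e-01]  (obs o_0=2)
t=1: δ = [1.562e-02, 1.758e-02, 1.172e-02]  ψ = [2, 2, 0]  (obs o_1=3)
t=2: δ = [1.465e-03, 8.240e-04, 2.197e-03]  ψ = [2, 1, 1]  (obs o_2=2)
t=3: δ = [2.747e-04, 1.030e-04, 9.155e-05]  ψ = [2, 2, 0]  (obs o_3=1)
t=4: δ = [1.717e-05, 8.583e-06, 3.433e-05]  ψ = [0, 0, 0]  (obs o_4=2)
t=5: δ = [4.292e-06, 1.609e-06, 2.146e-06]  ψ = [2, 2, 0]  (obs o_5=2)
backtrack: best end state = 0; path = [2, 1, 2, 0, 2, 0]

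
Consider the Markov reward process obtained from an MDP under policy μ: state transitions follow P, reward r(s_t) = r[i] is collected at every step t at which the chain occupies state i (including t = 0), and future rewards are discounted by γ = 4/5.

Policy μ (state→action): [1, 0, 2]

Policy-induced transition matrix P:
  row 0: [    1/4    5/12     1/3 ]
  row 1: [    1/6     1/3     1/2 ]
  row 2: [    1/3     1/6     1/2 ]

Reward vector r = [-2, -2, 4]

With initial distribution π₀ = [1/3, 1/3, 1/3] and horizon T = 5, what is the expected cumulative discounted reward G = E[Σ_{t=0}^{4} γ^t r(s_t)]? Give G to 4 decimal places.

G = 1.6925

t=0: π = [0.3333, 0.3333, 0.3333], E[r] = 0.0000, γ^t·E[r] = 0.000000, running G = 0.000000
t=1: π = [0.2500, 0.3056, 0.4444], E[r] = 0.6667, γ^t·E[r] = 0.533333, running G = 0.533333
t=2: π = [0.2616, 0.2801, 0.4583], E[r] = 0.7500, γ^t·E[r] = 0.480000, running G = 1.013333
t=3: π = [0.2649, 0.2787, 0.4564], E[r] = 0.7384, γ^t·E[r] = 0.378074, running G = 1.391407
t=4: π = [0.2648, 0.2793, 0.4559], E[r] = 0.7351, γ^t·E[r] = 0.301116, running G = 1.692523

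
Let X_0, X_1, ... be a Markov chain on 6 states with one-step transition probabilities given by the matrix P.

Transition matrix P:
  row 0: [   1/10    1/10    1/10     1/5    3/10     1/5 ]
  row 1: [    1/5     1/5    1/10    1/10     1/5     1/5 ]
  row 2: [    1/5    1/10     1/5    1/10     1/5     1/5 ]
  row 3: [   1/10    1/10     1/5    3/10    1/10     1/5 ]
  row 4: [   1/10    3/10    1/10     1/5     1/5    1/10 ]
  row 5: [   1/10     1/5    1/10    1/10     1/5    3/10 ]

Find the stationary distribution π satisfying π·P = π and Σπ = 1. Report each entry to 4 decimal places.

Balance equations π_j = Σ_i π_i·P[i][j]:
  π_0 = 1/10·π_0 + 1/5·π_1 + 1/5·π_2 + 1/10·π_3 + 1/10·π_4 + 1/10·π_5
  π_1 = 1/10·π_0 + 1/5·π_1 + 1/10·π_2 + 1/10·π_3 + 3/10·π_4 + 1/5·π_5
  π_2 = 1/10·π_0 + 1/10·π_1 + 1/5·π_2 + 1/5·π_3 + 1/10·π_4 + 1/10·π_5
  π_3 = 1/5·π_0 + 1/10·π_1 + 1/10·π_2 + 3/10·π_3 + 1/5·π_4 + 1/10·π_5
  π_4 = 3/10·π_0 + 1/5·π_1 + 1/5·π_2 + 1/10·π_3 + 1/5·π_4 + 1/5·π_5
  normalize: π_0 + π_1 + π_2 + π_3 + π_4 + π_5 = 1
Solving the linear system gives exactly π = [534/4087, 6512/36783, 4765/36783, 678/4087, 803/4087, 819/4087].

π = [0.1307, 0.1770, 0.1295, 0.1659, 0.1965, 0.2004]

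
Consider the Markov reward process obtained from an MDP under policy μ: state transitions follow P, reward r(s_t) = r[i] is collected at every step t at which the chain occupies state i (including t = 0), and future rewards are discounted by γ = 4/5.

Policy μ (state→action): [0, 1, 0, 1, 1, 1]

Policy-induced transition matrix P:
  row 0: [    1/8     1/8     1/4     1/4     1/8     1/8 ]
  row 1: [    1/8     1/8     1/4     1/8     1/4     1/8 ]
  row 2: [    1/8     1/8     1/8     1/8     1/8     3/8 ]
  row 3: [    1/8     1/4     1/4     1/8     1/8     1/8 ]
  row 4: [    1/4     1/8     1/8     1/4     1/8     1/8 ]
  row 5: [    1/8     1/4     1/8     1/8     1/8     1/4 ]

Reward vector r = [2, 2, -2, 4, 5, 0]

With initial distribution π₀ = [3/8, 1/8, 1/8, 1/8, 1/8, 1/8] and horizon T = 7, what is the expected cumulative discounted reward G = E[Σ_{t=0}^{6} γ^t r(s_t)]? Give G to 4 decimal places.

G = 6.6902

t=0: π = [0.3750, 0.1250, 0.1250, 0.1250, 0.1250, 0.1250], E[r] = 1.8750, γ^t·E[r] = 1.875000, running G = 1.875000
t=1: π = [0.1406, 0.1563, 0.2031, 0.1875, 0.1406, 0.1719], E[r] = 1.6406, γ^t·E[r] = 1.312500, running G = 3.187500
t=2: π = [0.1426, 0.1699, 0.1855, 0.1602, 0.1445, 0.1973], E[r] = 1.6172, γ^t·E[r] = 1.035000, running G = 4.222500
t=3: π = [0.1431, 0.1697, 0.1841, 0.1609, 0.1462, 0.1960], E[r] = 1.6321, γ^t·E[r] = 0.835625, running G = 5.058125
t=4: π = [0.1433, 0.1696, 0.1842, 0.1612, 0.1462, 0.1955], E[r] = 1.6331, γ^t·E[r] = 0.668913, running G = 5.727038
t=5: π = [0.1433, 0.1696, 0.1843, 0.1612, 0.1462, 0.1955], E[r] = 1.6330, γ^t·E[r] = 0.535090, running G = 6.262128
t=6: π = [0.1433, 0.1696, 0.1843, 0.1612, 0.1462, 0.1955], E[r] = 1.6329, γ^t·E[r] = 0.428065, running G = 6.690193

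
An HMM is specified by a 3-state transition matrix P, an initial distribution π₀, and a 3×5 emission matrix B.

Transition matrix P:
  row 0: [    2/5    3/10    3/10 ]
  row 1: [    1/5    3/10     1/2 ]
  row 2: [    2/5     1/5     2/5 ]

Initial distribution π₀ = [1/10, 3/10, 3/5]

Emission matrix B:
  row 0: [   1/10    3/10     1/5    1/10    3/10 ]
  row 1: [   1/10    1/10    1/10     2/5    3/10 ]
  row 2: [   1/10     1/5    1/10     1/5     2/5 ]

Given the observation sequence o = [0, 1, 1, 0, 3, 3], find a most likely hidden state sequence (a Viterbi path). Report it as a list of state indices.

path = [2, 0, 0, 0, 1, 1]

t=0: δ = [1.000e-02, 3.000e-02, 6.000e-02]  (obs o_0=0)
t=1: δ = [7.200e-03, 1.200e-03, 4.800e-03]  ψ = [2, 2, 2]  (obs o_1=1)
t=2: δ = [8.640e-04, 2.160e-04, 4.320e-04]  ψ = [0, 0, 0]  (obs o_2=1)
t=3: δ = [3.456e-05, 2.592e-05, 2.592e-05]  ψ = [0, 0, 0]  (obs o_3=0)
t=4: δ = [1.382e-06, 4.147e-06, 2.592e-06]  ψ = [0, 0, 1]  (obs o_4=3)
t=5: δ = [1.037e-07, 4.977e-07, 4.147e-07]  ψ = [2, 1, 1]  (obs o_5=3)
backtrack: best end state = 1; path = [2, 0, 0, 0, 1, 1]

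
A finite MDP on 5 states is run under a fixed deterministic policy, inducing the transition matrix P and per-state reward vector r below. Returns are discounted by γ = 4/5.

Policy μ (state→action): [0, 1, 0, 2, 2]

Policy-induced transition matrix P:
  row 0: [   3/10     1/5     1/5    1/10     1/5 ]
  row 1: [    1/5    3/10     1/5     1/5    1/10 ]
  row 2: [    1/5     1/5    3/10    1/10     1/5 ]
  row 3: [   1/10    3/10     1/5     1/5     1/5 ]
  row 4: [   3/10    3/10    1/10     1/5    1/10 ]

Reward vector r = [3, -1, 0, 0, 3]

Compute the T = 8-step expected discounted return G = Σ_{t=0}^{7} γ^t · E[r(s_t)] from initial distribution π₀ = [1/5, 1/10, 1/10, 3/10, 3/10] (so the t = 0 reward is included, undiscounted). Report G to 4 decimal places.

G = 4.1771

t=0: π = [0.2000, 0.1000, 0.1000, 0.3000, 0.3000], E[r] = 1.4000, γ^t·E[r] = 1.400000, running G = 1.400000
t=1: π = [0.2200, 0.2700, 0.1800, 0.1700, 0.1600], E[r] = 0.8700, γ^t·E[r] = 0.696000, running G = 2.096000
t=2: π = [0.2210, 0.2600, 0.2020, 0.1600, 0.1570], E[r] = 0.8740, γ^t·E[r] = 0.559360, running G = 2.655360
t=3: π = [0.2218, 0.2577, 0.2045, 0.1577, 0.1583], E[r] = 0.8826, γ^t·E[r] = 0.451891, running G = 3.107251
t=4: π = [0.2222, 0.2574, 0.2046, 0.1574, 0.1584], E[r] = 0.8846, γ^t·E[r] = 0.362312, running G = 3.469563
t=5: π = [0.2223, 0.2573, 0.2046, 0.1573, 0.1584], E[r] = 0.8849, γ^t·E[r] = 0.289976, running G = 3.759539
t=6: π = [0.2223, 0.2573, 0.2046, 0.1573, 0.1584], E[r] = 0.8850, γ^t·E[r] = 0.231999, running G = 3.991537
t=7: π = [0.2223, 0.2573, 0.2046, 0.1573, 0.1584], E[r] = 0.8850, γ^t·E[r] = 0.185601, running G = 4.177139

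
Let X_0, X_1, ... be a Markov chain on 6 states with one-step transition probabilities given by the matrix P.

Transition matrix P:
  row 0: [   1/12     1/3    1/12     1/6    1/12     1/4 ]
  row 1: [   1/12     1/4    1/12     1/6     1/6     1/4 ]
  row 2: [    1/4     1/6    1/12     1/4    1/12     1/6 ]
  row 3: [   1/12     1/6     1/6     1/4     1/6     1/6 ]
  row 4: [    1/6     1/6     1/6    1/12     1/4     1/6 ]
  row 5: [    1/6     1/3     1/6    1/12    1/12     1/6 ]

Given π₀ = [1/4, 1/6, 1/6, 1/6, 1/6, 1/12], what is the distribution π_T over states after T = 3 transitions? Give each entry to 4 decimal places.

π = [0.1325, 0.2416, 0.1250, 0.1626, 0.1405, 0.1978]

t=0: π = [0.2500, 0.1667, 0.1667, 0.1667, 0.1667, 0.0833]
t=1: π = [0.1319, 0.2361, 0.1181, 0.1736, 0.1389, 0.2014]
t=2: π = [0.1314, 0.2419, 0.1262, 0.1626, 0.1406, 0.1973]
t=3: π = [0.1325, 0.2416, 0.1250, 0.1626, 0.1405, 0.1978]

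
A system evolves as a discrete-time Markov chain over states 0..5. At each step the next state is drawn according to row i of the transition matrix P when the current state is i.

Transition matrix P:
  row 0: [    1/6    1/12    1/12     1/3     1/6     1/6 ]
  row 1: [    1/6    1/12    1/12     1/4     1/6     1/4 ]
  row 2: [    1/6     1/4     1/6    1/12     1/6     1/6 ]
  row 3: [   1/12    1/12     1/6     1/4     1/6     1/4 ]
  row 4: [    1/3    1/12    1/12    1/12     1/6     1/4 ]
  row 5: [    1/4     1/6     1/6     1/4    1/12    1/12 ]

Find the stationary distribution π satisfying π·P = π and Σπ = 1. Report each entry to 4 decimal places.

π = [0.1895, 0.1207, 0.1283, 0.2193, 0.1507, 0.1916]

Balance equations π_j = Σ_i π_i·P[i][j]:
  π_0 = 1/6·π_0 + 1/6·π_1 + 1/6·π_2 + 1/12·π_3 + 1/3·π_4 + 1/4·π_5
  π_1 = 1/12·π_0 + 1/12·π_1 + 1/4·π_2 + 1/12·π_3 + 1/12·π_4 + 1/6·π_5
  π_2 = 1/12·π_0 + 1/12·π_1 + 1/6·π_2 + 1/6·π_3 + 1/12·π_4 + 1/6·π_5
  π_3 = 1/3·π_0 + 1/4·π_1 + 1/12·π_2 + 1/4·π_3 + 1/12·π_4 + 1/4·π_5
  π_4 = 1/6·π_0 + 1/6·π_1 + 1/6·π_2 + 1/6·π_3 + 1/6·π_4 + 1/12·π_5
  normalize: π_0 + π_1 + π_2 + π_3 + π_4 + π_5 = 1
Solving the linear system gives exactly π = [26063/137554, 33199/275108, 17643/137554, 30165/137554, 41459/275108, 13177/68777].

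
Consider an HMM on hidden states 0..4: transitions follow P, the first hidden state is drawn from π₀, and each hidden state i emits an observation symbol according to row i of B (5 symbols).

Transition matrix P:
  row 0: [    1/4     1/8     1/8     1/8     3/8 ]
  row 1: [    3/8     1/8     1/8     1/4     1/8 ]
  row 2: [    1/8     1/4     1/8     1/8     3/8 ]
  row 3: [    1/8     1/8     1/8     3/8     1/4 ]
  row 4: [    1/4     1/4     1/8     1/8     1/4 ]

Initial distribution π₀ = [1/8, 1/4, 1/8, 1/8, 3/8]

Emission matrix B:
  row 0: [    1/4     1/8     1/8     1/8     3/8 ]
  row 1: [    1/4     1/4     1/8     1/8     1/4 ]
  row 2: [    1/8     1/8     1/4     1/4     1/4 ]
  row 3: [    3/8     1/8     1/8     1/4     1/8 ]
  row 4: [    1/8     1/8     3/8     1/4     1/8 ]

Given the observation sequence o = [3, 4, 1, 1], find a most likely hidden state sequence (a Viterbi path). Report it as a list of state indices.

path = [4, 0, 4, 1]

t=0: δ = [1.562e-02, 3.125e-02, 3.125e-02, 3.125e-02, 9.375e-02]  (obs o_0=3)
t=1: δ = [8.789e-03, 5.859e-03, 2.930e-03, 1.465e-03, 2.930e-03]  ψ = [4, 4, 4, 3, 4]  (obs o_1=4)
t=2: δ = [2.747e-04, 2.747e-04, 1.373e-04, 1.831e-04, 4.120e-04]  ψ = [0, 0, 0, 1, 0]  (obs o_2=1)
t=3: δ = [1.287e-05, 2.575e-05, 6.437e-06, 8.583e-06, 1.287e-05]  ψ = [1, 4, 4, 1, 0]  (obs o_3=1)
backtrack: best end state = 1; path = [4, 0, 4, 1]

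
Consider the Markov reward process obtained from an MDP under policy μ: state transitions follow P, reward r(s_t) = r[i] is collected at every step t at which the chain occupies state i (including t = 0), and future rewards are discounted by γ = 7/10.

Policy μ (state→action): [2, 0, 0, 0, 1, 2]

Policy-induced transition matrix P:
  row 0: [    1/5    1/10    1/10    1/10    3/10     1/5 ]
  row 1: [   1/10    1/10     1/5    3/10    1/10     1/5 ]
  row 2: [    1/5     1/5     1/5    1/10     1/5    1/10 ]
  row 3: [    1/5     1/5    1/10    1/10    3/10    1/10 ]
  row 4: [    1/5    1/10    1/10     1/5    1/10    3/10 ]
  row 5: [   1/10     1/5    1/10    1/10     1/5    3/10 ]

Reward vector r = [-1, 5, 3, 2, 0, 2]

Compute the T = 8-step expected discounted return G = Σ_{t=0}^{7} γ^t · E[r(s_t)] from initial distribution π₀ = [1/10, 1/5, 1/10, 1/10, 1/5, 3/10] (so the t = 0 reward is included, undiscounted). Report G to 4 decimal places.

t=0: π = [0.1000, 0.2000, 0.1000, 0.1000, 0.2000, 0.3000], E[r] = 2.0000, γ^t·E[r] = 2.000000, running G = 2.000000
t=1: π = [0.1500, 0.1500, 0.1300, 0.1600, 0.1800, 0.2300], E[r] = 1.7700, γ^t·E[r] = 1.239000, running G = 3.239000
t=2: π = [0.1620, 0.1520, 0.1280, 0.1480, 0.1980, 0.2120], E[r] = 1.7020, γ^t·E[r] = 0.833980, running G = 4.072980
t=3: π = [0.1636, 0.1488, 0.1280, 0.1502, 0.1960, 0.2134], E[r] = 1.6916, γ^t·E[r] = 0.580219, running G = 4.653199
t=4: π = [0.1638, 0.1492, 0.1277, 0.1494, 0.1969, 0.2131], E[r] = 1.6900, γ^t·E[r] = 0.405774, running G = 5.058973
t=5: π = [0.1638, 0.1490, 0.1277, 0.1495, 0.1967, 0.2133], E[r] = 1.6900, γ^t·E[r] = 0.284038, running G = 5.343011
t=6: π = [0.1638, 0.1491, 0.1277, 0.1495, 0.1968, 0.2133], E[r] = 1.6900, γ^t·E[r] = 0.198827, running G = 5.541838
t=7: π = [0.1638, 0.1490, 0.1277, 0.1495, 0.1967, 0.2133], E[r] = 1.6900, γ^t·E[r] = 0.139180, running G = 5.681018

G = 5.6810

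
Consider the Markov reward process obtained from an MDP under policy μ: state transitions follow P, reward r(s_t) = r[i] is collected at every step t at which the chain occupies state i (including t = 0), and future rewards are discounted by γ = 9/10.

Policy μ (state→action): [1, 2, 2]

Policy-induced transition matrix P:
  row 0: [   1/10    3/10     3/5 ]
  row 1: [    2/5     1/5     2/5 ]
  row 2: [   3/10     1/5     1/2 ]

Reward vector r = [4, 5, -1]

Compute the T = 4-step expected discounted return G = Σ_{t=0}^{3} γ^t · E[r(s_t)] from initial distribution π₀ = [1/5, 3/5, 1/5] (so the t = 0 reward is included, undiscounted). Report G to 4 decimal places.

t=0: π = [0.2000, 0.6000, 0.2000], E[r] = 3.6000, γ^t·E[r] = 3.600000, running G = 3.600000
t=1: π = [0.3200, 0.2200, 0.4600], E[r] = 1.9200, γ^t·E[r] = 1.728000, running G = 5.328000
t=2: π = [0.2580, 0.2320, 0.5100], E[r] = 1.6820, γ^t·E[r] = 1.362420, running G = 6.690420
t=3: π = [0.2716, 0.2258, 0.5026], E[r] = 1.7128, γ^t·E[r] = 1.248631, running G = 7.939051

G = 7.9391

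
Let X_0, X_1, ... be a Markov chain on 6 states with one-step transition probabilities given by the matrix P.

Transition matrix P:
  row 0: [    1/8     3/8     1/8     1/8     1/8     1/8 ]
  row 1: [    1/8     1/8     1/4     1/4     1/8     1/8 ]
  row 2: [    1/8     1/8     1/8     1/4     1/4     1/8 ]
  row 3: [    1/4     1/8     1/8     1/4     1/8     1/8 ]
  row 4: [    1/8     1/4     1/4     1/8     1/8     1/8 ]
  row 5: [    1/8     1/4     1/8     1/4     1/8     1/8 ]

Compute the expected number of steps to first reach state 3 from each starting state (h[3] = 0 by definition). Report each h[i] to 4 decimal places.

h = [5.2072, 4.6358, 4.7002, 0.0000, 5.2153, 4.6278]

First-step conditioning: h[3] = 0; for i ≠ 3, h[i] = 1 + Σ_k P[i][k]·h[k].
  h[0] = 1 + 1/8·h[0] + 3/8·h[1] + 1/8·h[2] + 1/8·h[4] + 1/8·h[5]
  h[1] = 1 + 1/8·h[0] + 1/8·h[1] + 1/4·h[2] + 1/8·h[4] + 1/8·h[5]
  h[2] = 1 + 1/8·h[0] + 1/8·h[1] + 1/8·h[2] + 1/4·h[4] + 1/8·h[5]
  h[4] = 1 + 1/8·h[0] + 1/4·h[1] + 1/4·h[2] + 1/8·h[4] + 1/8·h[5]
  h[5] = 1 + 1/8·h[0] + 1/4·h[1] + 1/8·h[2] + 1/8·h[4] + 1/8·h[5]
Solving the 5×5 linear system over states ≠ 3 gives exactly h = [2588/497, 2304/497, 2336/497, 0, 2592/497, 2300/497] (h[3] = 0 is the target).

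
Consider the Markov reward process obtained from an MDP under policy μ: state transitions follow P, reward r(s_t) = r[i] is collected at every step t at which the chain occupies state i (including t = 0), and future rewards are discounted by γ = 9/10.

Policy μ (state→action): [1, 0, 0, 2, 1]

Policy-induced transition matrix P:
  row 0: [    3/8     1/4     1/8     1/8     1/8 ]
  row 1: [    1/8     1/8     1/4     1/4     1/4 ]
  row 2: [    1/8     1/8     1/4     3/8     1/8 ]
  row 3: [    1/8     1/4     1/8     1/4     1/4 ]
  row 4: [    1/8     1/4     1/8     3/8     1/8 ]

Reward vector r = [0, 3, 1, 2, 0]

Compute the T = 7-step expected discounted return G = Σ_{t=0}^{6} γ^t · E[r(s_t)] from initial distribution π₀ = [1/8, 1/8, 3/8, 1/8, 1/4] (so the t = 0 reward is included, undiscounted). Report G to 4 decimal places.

G = 6.6455

t=0: π = [0.1250, 0.1250, 0.3750, 0.1250, 0.2500], E[r] = 1.0000, γ^t·E[r] = 1.000000, running G = 1.000000
t=1: π = [0.1563, 0.1875, 0.1875, 0.3125, 0.1563], E[r] = 1.3750, γ^t·E[r] = 1.237500, running G = 2.237500
t=2: π = [0.1641, 0.2031, 0.1719, 0.2734, 0.1875], E[r] = 1.3281, γ^t·E[r] = 1.075781, running G = 3.313281
t=3: π = [0.1660, 0.2031, 0.1719, 0.2744, 0.1846], E[r] = 1.3301, γ^t·E[r] = 0.969627, running G = 4.282908
t=4: π = [0.1665, 0.2031, 0.1719, 0.2738, 0.1847], E[r] = 1.3289, γ^t·E[r] = 0.871863, running G = 5.154772
t=5: π = [0.1666, 0.2031, 0.1719, 0.2738, 0.1846], E[r] = 1.3288, γ^t·E[r] = 0.784623, running G = 5.939395
t=6: π = [0.1667, 0.2031, 0.1719, 0.2737, 0.1846], E[r] = 1.3287, γ^t·E[r] = 0.706134, running G = 6.645529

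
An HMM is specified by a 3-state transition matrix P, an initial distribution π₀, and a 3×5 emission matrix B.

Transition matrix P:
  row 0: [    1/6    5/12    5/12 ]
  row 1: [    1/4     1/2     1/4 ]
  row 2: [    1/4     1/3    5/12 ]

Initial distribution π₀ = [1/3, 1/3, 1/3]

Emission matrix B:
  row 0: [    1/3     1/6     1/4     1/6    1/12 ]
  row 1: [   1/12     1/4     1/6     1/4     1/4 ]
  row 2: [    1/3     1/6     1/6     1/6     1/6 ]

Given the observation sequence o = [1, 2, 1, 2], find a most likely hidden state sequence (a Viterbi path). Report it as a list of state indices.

t=0: δ = [5.556e-02, 8.333e-02, 5.556e-02]  (obs o_0=1)
t=1: δ = [5.208e-03, 6.944e-03, 3.858e-03]  ψ = [1, 1, 0]  (obs o_1=2)
t=2: δ = [2.894e-04, 8.681e-04, 3.617e-04]  ψ = [1, 1, 0]  (obs o_2=1)
t=3: δ = [5.425e-05, 7.234e-05, 3.617e-05]  ψ = [1, 1, 1]  (obs o_3=2)
backtrack: best end state = 1; path = [1, 1, 1, 1]

path = [1, 1, 1, 1]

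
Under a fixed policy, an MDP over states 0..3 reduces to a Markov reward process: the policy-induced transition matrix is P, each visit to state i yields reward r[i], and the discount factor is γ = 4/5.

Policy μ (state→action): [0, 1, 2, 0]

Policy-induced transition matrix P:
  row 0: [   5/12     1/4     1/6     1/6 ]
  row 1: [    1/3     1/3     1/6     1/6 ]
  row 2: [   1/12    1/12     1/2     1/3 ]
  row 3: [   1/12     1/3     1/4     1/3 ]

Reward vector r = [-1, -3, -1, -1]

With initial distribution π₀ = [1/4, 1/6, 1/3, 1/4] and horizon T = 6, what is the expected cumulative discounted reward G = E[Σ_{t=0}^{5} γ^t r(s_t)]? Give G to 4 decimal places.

t=0: π = [0.2500, 0.1667, 0.3333, 0.2500], E[r] = -1.3333, γ^t·E[r] = -1.333333, running G = -1.333333
t=1: π = [0.2083, 0.2292, 0.2986, 0.2639], E[r] = -1.4583, γ^t·E[r] = -1.166667, running G = -2.500000
t=2: π = [0.2101, 0.2413, 0.2882, 0.2604], E[r] = -1.4826, γ^t·E[r] = -0.948889, running G = -3.448889
t=3: π = [0.2137, 0.2438, 0.2844, 0.2581], E[r] = -1.4876, γ^t·E[r] = -0.761630, running G = -4.210519
t=4: π = [0.2155, 0.2444, 0.2830, 0.2571], E[r] = -1.4888, γ^t·E[r] = -0.609827, running G = -4.820346
t=5: π = [0.2163, 0.2446, 0.2824, 0.2567], E[r] = -1.4893, γ^t·E[r] = -0.487999, running G = -5.308345

G = -5.3083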